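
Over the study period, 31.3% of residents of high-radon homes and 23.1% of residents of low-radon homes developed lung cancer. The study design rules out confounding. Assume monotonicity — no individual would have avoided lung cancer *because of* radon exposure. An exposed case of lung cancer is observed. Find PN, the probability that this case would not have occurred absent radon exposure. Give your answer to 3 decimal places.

PN ≈ 0.262

p₁ = 0.313, p₀ = 0.231.
Under exogeneity and monotonicity, PN = (p₁ − p₀) / p₁.
PN = (0.313 − 0.231) / 0.313 = 0.082 / 0.313 ≈ 0.2620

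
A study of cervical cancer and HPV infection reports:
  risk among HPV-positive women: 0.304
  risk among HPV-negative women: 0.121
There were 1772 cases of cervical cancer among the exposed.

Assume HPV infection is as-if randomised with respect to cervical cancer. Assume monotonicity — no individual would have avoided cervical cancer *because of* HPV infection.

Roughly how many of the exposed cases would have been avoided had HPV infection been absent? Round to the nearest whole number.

Let p₁ = 0.304, p₀ = 0.121.
PN = (p₁ − p₀)/p₁ = (0.304 − 0.121) / 0.304 ≈ 0.60197.
Attributable cases ≈ PN × (exposed cases) = 0.60197 × 1772 ≈ 1066.70.

about 1067 cases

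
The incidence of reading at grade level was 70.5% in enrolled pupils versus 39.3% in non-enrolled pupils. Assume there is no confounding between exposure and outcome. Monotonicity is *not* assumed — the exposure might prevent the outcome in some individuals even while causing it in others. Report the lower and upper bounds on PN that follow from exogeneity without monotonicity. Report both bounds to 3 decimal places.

p₁ = 0.705, p₀ = 0.393.
Under exogeneity alone the bounds on PN are max{0,(p₁−p₀)/p₁} ≤ PN ≤ min{1,(1−p₀)/p₁}.
  lower = (p₁ − p₀)/p₁ = 0.312 / 0.705 ≈ 0.4426
  upper = min{1, (1 − p₀)/p₁} = 0.607 / 0.705 ≈ 0.8610

0.443 ≤ PN ≤ 0.861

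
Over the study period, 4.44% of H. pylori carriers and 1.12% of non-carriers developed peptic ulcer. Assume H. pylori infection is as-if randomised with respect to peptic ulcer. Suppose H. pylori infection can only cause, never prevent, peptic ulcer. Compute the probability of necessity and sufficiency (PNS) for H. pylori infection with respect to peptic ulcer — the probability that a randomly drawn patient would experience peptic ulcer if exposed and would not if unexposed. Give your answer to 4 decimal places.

PNS ≈ 0.0332

p₁ = 0.0444, p₀ = 0.0112.
Under exogeneity and monotonicity, PNS = p₁ − p₀.
PNS = 0.0444 − 0.0112 = 0.0332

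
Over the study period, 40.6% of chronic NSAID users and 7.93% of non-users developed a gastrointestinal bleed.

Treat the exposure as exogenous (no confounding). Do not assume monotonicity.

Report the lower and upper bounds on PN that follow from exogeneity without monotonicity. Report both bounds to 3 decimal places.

0.805 ≤ PN ≤ 1.000

p₁ = 0.406, p₀ = 0.0793.
Under exogeneity alone the bounds on PN are max{0,(p₁−p₀)/p₁} ≤ PN ≤ min{1,(1−p₀)/p₁}.
  lower = (p₁ − p₀)/p₁ = 0.3267 / 0.406 ≈ 0.8047
  upper = min{1, (1 − p₀)/p₁} = 0.9207 / 0.406 ≈ 2.2677 → capped at 1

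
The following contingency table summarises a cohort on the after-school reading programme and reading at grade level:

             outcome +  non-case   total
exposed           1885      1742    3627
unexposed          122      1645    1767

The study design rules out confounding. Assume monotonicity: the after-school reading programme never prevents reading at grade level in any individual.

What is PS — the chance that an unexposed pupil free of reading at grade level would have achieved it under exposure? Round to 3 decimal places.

PS ≈ 0.484

p₁ = P(outcome | exposed) = 1885/3627 = 0.51971
p₀ = P(outcome | unexposed) = 122/1767 = 0.069044
Under exogeneity and monotonicity, PS = (p₁ − p₀)/(1 − p₀).
PS = (0.51971 − 0.069044) / 0.93096 ≈ 0.4841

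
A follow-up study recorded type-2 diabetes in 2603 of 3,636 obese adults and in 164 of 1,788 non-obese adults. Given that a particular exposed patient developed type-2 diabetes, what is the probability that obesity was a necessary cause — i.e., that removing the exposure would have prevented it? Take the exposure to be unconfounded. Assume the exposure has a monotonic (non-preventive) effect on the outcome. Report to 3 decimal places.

PN ≈ 0.872

p₁ = P(outcome | exposed) = 2603/3636 = 0.7159
p₀ = P(outcome | unexposed) = 164/1788 = 0.091723
Under exogeneity and monotonicity, PN = (p₁ − p₀) / p₁.
PN = (0.7159 − 0.091723) / 0.7159 = 0.62417 / 0.7159 ≈ 0.8719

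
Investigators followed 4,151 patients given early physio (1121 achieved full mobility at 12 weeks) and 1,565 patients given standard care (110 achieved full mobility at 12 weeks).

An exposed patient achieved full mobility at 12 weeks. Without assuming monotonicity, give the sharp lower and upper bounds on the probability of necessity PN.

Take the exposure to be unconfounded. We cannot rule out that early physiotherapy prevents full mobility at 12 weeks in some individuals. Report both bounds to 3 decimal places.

0.740 ≤ PN ≤ 1.000

p₁ = P(outcome | exposed) = 1121/4151 = 0.27006
p₀ = P(outcome | unexposed) = 110/1565 = 0.070288
Under exogeneity alone the bounds on PN are max{0,(p₁−p₀)/p₁} ≤ PN ≤ min{1,(1−p₀)/p₁}.
  lower = (p₁ − p₀)/p₁ = 0.19977 / 0.27006 ≈ 0.7397
  upper = min{1, (1 − p₀)/p₁} = 0.92971 / 0.27006 ≈ 3.4427 → capped at 1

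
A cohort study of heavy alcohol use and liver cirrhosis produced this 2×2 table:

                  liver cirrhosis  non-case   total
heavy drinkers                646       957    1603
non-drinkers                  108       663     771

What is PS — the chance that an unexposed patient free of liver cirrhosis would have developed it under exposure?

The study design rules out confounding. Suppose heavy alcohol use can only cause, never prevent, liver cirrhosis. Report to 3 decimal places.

p₁ = P(outcome | exposed) = 646/1603 = 0.40299
p₀ = P(outcome | unexposed) = 108/771 = 0.14008
Under exogeneity and monotonicity, PS = (p₁ − p₀)/(1 − p₀).
PS = (0.40299 − 0.14008) / 0.85992 ≈ 0.3057

PS ≈ 0.306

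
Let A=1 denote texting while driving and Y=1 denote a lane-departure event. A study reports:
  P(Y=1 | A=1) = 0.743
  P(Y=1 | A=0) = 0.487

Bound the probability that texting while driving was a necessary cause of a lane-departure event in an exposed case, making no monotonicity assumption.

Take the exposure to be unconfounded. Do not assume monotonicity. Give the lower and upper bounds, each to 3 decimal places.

Let p₁ = 0.743, p₀ = 0.487.
Under exogeneity alone the bounds on PN are max{0,(p₁−p₀)/p₁} ≤ PN ≤ min{1,(1−p₀)/p₁}.
  lower = (p₁ − p₀)/p₁ = 0.256 / 0.743 ≈ 0.3445
  upper = min{1, (1 − p₀)/p₁} = 0.513 / 0.743 ≈ 0.6904

0.345 ≤ PN ≤ 0.690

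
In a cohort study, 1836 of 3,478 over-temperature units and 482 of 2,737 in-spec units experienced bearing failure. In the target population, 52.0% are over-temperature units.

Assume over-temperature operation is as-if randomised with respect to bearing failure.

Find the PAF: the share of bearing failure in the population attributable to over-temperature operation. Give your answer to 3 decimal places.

p₁ = P(outcome | exposed) = 1836/3478 = 0.52789
p₀ = P(outcome | unexposed) = 482/2737 = 0.17611
Overall risk P(Y=1) = π·p₁ + (1−π)·p₀ = 0.52×0.52789 + 0.48×0.17611 = 0.35903.
Under exogeneity, PAF = [P(Y=1) − p₀] / P(Y=1).
PAF = (0.35903 − 0.17611) / 0.35903 ≈ 0.5095

PAF ≈ 0.510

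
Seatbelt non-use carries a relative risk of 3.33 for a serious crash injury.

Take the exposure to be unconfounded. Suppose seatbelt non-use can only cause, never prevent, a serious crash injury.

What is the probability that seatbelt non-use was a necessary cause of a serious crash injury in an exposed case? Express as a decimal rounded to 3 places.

Under exogeneity and monotonicity, PN = (RR − 1) / RR = 1 − 1/RR.
PN = (3.33 − 1) / 3.33 = 2.33 / 3.33 ≈ 0.6997

PN ≈ 0.700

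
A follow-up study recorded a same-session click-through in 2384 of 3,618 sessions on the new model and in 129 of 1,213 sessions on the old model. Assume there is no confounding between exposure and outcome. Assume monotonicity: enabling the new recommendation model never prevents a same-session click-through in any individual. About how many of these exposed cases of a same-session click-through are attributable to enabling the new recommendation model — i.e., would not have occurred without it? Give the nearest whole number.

p₁ = P(outcome | exposed) = 2384/3618 = 0.65893
p₀ = P(outcome | unexposed) = 129/1213 = 0.10635
PN = (p₁ − p₀)/p₁ = (0.65893 − 0.10635) / 0.65893 ≈ 0.83860.
Attributable cases ≈ PN × (exposed cases) = 0.83860 × 2384 ≈ 1999.23.

about 1999 cases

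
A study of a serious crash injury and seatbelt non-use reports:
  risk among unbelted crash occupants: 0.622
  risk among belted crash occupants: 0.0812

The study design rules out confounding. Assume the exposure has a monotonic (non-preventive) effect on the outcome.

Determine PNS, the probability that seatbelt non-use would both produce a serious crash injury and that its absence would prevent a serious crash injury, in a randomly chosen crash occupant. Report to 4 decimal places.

Let p₁ = 0.622, p₀ = 0.0812.
Under exogeneity and monotonicity, PNS = p₁ − p₀.
PNS = 0.622 − 0.0812 = 0.5408

PNS ≈ 0.5408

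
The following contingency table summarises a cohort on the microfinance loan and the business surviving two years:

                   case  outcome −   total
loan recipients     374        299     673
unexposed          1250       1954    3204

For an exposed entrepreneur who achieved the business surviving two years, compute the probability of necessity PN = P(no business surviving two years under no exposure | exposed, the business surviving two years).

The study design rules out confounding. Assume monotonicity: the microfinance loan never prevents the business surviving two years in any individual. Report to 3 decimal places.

p₁ = P(outcome | exposed) = 374/673 = 0.55572
p₀ = P(outcome | unexposed) = 1250/3204 = 0.39014
Under exogeneity and monotonicity, PN = (p₁ − p₀) / p₁.
PN = (0.55572 − 0.39014) / 0.55572 = 0.16558 / 0.55572 ≈ 0.2980

PN ≈ 0.298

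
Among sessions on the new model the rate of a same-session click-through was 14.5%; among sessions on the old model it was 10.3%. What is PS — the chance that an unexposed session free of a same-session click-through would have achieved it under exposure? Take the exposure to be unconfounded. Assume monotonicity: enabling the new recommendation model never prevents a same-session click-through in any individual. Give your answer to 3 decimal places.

p₁ = 0.145, p₀ = 0.103.
Under exogeneity and monotonicity, PS = (p₁ − p₀) / (1 − p₀).
PS = (0.145 − 0.103) / (1 − 0.103) = 0.042 / 0.897 ≈ 0.0468

PS ≈ 0.047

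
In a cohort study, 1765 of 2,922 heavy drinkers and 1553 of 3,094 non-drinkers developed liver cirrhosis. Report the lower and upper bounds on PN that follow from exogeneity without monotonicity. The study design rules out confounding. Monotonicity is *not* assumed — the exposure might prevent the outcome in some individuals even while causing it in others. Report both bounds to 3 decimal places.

0.169 ≤ PN ≤ 0.825

p₁ = P(outcome | exposed) = 1765/2922 = 0.60404
p₀ = P(outcome | unexposed) = 1553/3094 = 0.50194
Under exogeneity alone the bounds on PN are max{0,(p₁−p₀)/p₁} ≤ PN ≤ min{1,(1−p₀)/p₁}.
  lower = (p₁ − p₀)/p₁ = 0.1021 / 0.60404 ≈ 0.1690
  upper = min{1, (1 − p₀)/p₁} = 0.49806 / 0.60404 ≈ 0.8246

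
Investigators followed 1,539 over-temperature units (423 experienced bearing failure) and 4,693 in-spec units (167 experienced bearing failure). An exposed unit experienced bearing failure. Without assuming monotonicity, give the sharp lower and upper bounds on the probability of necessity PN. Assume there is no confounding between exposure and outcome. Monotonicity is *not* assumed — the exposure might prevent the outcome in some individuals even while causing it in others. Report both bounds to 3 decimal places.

p₁ = P(outcome | exposed) = 423/1539 = 0.27485
p₀ = P(outcome | unexposed) = 167/4693 = 0.035585
Under exogeneity alone the bounds on PN are max{0,(p₁−p₀)/p₁} ≤ PN ≤ min{1,(1−p₀)/p₁}.
  lower = (p₁ − p₀)/p₁ = 0.23927 / 0.27485 ≈ 0.8705
  upper = min{1, (1 − p₀)/p₁} = 0.96442 / 0.27485 ≈ 3.5088 → capped at 1

0.871 ≤ PN ≤ 1.000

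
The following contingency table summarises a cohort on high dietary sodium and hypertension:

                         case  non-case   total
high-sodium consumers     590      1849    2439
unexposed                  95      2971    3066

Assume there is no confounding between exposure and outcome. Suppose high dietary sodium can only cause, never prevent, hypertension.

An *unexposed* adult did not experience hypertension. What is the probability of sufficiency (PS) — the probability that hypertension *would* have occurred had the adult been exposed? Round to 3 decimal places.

p₁ = P(outcome | exposed) = 590/2439 = 0.2419
p₀ = P(outcome | unexposed) = 95/3066 = 0.030985
Under exogeneity and monotonicity, PS = (p₁ − p₀) / (1 − p₀).
PS = (0.2419 − 0.030985) / (1 − 0.030985) = 0.21092 / 0.96902 ≈ 0.2177

PS ≈ 0.218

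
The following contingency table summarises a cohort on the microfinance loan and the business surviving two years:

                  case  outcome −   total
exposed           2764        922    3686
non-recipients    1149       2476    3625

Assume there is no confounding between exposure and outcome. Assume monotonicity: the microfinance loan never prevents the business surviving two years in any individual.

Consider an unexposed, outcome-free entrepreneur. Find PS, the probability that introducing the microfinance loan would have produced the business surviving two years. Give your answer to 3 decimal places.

PS ≈ 0.634

p₁ = P(outcome | exposed) = 2764/3686 = 0.74986
p₀ = P(outcome | unexposed) = 1149/3625 = 0.31697
Under exogeneity and monotonicity, PS = (p₁ − p₀) / (1 − p₀).
PS = (0.74986 − 0.31697) / (1 − 0.31697) = 0.4329 / 0.68303 ≈ 0.6338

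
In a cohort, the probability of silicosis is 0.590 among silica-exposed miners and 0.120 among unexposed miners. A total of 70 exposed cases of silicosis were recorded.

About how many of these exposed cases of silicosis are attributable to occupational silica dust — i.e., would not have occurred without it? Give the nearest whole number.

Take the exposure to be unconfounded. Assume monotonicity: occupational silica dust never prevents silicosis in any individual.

about 56 cases

Let p₁ = 0.59, p₀ = 0.12.
PN = (p₁ − p₀)/p₁ = (0.59 − 0.12) / 0.59 ≈ 0.79661.
Attributable cases ≈ PN × (exposed cases) = 0.79661 × 70 ≈ 55.76.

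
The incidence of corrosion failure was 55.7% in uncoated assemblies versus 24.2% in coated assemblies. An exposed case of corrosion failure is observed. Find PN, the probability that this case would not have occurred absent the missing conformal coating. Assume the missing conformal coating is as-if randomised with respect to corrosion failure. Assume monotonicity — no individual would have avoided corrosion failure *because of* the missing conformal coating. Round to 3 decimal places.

p₁ = 0.557, p₀ = 0.242.
Under exogeneity and monotonicity, PN = (p₁ − p₀) / p₁.
PN = (0.557 − 0.242) / 0.557 = 0.315 / 0.557 ≈ 0.5655

PN ≈ 0.566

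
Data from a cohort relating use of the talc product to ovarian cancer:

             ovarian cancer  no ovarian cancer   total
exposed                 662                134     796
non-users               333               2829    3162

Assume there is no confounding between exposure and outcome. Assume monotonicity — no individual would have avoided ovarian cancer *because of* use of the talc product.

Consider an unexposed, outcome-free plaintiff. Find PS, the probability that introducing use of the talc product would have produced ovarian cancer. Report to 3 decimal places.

p₁ = P(outcome | exposed) = 662/796 = 0.83166
p₀ = P(outcome | unexposed) = 333/3162 = 0.10531
Under exogeneity and monotonicity, PS = (p₁ − p₀)/(1 − p₀).
PS = (0.83166 − 0.10531) / 0.89469 ≈ 0.8118

PS ≈ 0.812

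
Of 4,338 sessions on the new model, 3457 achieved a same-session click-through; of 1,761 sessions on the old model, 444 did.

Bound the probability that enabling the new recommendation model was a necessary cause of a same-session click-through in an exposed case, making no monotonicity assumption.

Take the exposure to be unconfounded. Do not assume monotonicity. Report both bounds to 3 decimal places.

0.684 ≤ PN ≤ 0.938

p₁ = P(outcome | exposed) = 3457/4338 = 0.79691
p₀ = P(outcome | unexposed) = 444/1761 = 0.25213
Under exogeneity alone the bounds on PN are max{0,(p₁−p₀)/p₁} ≤ PN ≤ min{1,(1−p₀)/p₁}.
  lower = (p₁ − p₀)/p₁ = 0.54478 / 0.79691 ≈ 0.6836
  upper = min{1, (1 − p₀)/p₁} = 0.74787 / 0.79691 ≈ 0.9385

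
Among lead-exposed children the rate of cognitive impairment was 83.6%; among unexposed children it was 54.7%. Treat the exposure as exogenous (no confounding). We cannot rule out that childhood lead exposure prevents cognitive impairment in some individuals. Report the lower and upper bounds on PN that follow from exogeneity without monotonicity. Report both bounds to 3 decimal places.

p₁ = 0.836, p₀ = 0.547.
Under exogeneity alone the bounds on PN are max{0,(p₁−p₀)/p₁} ≤ PN ≤ min{1,(1−p₀)/p₁}.
  lower = (p₁ − p₀)/p₁ = 0.289 / 0.836 ≈ 0.3457
  upper = min{1, (1 − p₀)/p₁} = 0.453 / 0.836 ≈ 0.5419

0.346 ≤ PN ≤ 0.542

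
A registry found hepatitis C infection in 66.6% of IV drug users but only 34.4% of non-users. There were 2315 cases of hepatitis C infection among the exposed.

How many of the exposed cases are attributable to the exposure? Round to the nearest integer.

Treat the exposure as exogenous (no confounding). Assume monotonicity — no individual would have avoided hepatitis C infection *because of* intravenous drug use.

about 1119 cases

p₁ = 0.666, p₀ = 0.344.
PN = (p₁ − p₀)/p₁ = (0.666 − 0.344) / 0.666 ≈ 0.48348.
Attributable cases ≈ PN × (exposed cases) = 0.48348 × 2315 ≈ 1119.26.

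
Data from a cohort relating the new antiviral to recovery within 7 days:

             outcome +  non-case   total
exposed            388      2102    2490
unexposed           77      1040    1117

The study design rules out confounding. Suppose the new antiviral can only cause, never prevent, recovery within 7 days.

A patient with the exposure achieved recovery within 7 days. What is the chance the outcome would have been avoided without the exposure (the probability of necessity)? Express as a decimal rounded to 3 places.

PN ≈ 0.558

p₁ = P(outcome | exposed) = 388/2490 = 0.15582
p₀ = P(outcome | unexposed) = 77/1117 = 0.068935
Under exogeneity and monotonicity, PN = (p₁ − p₀)/p₁.
PN = (0.15582 − 0.068935) / 0.15582 ≈ 0.5576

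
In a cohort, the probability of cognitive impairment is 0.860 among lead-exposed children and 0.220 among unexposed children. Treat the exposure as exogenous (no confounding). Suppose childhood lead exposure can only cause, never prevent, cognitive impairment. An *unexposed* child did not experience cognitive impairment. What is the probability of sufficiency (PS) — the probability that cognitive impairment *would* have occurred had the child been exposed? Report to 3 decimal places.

PS ≈ 0.821

Let p₁ = 0.86, p₀ = 0.22.
Under exogeneity and monotonicity, PS = (p₁ − p₀) / (1 − p₀).
PS = (0.86 − 0.22) / (1 − 0.22) = 0.64 / 0.78 ≈ 0.8205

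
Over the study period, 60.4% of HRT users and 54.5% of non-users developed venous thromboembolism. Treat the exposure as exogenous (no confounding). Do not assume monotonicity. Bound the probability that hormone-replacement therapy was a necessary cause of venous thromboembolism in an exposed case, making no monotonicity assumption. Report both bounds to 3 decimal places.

p₁ = 0.604, p₀ = 0.545.
Under exogeneity alone the bounds on PN are max{0,(p₁−p₀)/p₁} ≤ PN ≤ min{1,(1−p₀)/p₁}.
  lower = (p₁ − p₀)/p₁ = 0.059 / 0.604 ≈ 0.0977
  upper = min{1, (1 − p₀)/p₁} = 0.455 / 0.604 ≈ 0.7533

0.098 ≤ PN ≤ 0.753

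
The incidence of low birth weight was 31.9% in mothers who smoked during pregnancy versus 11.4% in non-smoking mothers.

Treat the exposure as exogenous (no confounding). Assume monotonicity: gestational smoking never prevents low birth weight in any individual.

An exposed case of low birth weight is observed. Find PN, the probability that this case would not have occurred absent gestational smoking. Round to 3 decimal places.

PN ≈ 0.643

p₁ = 0.319, p₀ = 0.114.
Under exogeneity and monotonicity, PN = (p₁ − p₀) / p₁.
PN = (0.319 − 0.114) / 0.319 = 0.205 / 0.319 ≈ 0.6426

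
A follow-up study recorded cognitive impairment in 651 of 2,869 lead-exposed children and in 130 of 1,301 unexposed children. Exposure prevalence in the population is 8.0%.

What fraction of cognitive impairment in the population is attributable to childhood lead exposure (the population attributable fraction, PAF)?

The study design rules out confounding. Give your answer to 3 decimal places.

p₁ = P(outcome | exposed) = 651/2869 = 0.22691
p₀ = P(outcome | unexposed) = 130/1301 = 0.099923
Overall risk P(Y=1) = π·p₁ + (1−π)·p₀ = 0.08×0.22691 + 0.92×0.099923 = 0.11008.
Under exogeneity, PAF = [P(Y=1) − p₀] / P(Y=1).
PAF = (0.11008 − 0.099923) / 0.11008 ≈ 0.0923

PAF ≈ 0.092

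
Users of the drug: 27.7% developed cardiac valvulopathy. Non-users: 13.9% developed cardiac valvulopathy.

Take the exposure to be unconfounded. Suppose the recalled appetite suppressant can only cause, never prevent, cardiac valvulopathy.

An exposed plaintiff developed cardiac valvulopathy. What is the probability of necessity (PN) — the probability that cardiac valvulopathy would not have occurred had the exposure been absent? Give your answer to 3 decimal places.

p₁ = 0.277, p₀ = 0.139.
Under exogeneity and monotonicity, PN = (p₁ − p₀) / p₁.
PN = (0.277 − 0.139) / 0.277 = 0.138 / 0.277 ≈ 0.4982

PN ≈ 0.498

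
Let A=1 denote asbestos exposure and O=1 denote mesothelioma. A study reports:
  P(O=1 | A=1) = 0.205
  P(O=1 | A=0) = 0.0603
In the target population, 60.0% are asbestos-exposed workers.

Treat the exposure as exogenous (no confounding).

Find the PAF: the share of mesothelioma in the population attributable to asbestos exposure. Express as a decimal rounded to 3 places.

PAF ≈ 0.590

Let p₁ = 0.205, p₀ = 0.0603.
Overall risk P(Y=1) = π·p₁ + (1−π)·p₀ = 0.6×0.205 + 0.4×0.0603 = 0.14712.
Under exogeneity, PAF = [P(Y=1) − p₀] / P(Y=1).
PAF = (0.14712 − 0.0603) / 0.14712 ≈ 0.5901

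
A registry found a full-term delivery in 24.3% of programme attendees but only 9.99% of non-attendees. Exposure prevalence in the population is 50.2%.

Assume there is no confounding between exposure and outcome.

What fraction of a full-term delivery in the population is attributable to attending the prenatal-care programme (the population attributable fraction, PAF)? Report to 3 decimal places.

PAF ≈ 0.418

p₁ = 0.243, p₀ = 0.0999.
Overall risk P(Y=1) = π·p₁ + (1−π)·p₀ = 0.502×0.243 + 0.498×0.0999 = 0.17174.
Under exogeneity, PAF = [P(Y=1) − p₀] / P(Y=1).
PAF = (0.17174 − 0.0999) / 0.17174 ≈ 0.4183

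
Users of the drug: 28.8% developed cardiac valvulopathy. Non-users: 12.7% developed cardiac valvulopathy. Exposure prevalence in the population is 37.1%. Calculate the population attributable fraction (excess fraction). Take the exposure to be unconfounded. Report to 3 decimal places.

PAF ≈ 0.320

p₁ = 0.288, p₀ = 0.127.
Overall risk P(Y=1) = π·p₁ + (1−π)·p₀ = 0.371×0.288 + 0.629×0.127 = 0.18673.
Under exogeneity, PAF = [P(Y=1) − p₀] / P(Y=1).
PAF = (0.18673 − 0.127) / 0.18673 ≈ 0.3199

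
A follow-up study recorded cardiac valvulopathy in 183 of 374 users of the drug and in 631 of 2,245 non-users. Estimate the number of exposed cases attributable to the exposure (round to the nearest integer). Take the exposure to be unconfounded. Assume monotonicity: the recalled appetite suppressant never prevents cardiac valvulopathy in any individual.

about 78 cases

p₁ = P(outcome | exposed) = 183/374 = 0.4893
p₀ = P(outcome | unexposed) = 631/2245 = 0.28107
PN = (p₁ − p₀)/p₁ = (0.4893 − 0.28107) / 0.4893 ≈ 0.42557.
Attributable cases ≈ PN × (exposed cases) = 0.42557 × 183 ≈ 77.88.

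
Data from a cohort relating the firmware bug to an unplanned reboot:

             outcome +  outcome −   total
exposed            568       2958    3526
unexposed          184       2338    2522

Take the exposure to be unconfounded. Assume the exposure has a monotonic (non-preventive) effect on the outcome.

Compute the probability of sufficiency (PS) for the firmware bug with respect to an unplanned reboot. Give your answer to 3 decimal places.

PS ≈ 0.095

p₁ = P(outcome | exposed) = 568/3526 = 0.16109
p₀ = P(outcome | unexposed) = 184/2522 = 0.072958
Under exogeneity and monotonicity, PS = (p₁ − p₀) / (1 − p₀).
PS = (0.16109 − 0.072958) / (1 − 0.072958) = 0.088131 / 0.92704 ≈ 0.0951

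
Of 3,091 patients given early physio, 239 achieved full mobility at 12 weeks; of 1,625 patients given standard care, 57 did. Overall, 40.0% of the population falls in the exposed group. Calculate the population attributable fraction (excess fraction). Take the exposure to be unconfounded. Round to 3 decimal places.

p₁ = P(outcome | exposed) = 239/3091 = 0.077321
p₀ = P(outcome | unexposed) = 57/1625 = 0.035077
Overall risk P(Y=1) = π·p₁ + (1−π)·p₀ = 0.4×0.077321 + 0.6×0.035077 = 0.051975.
Under exogeneity, PAF = [P(Y=1) − p₀] / P(Y=1).
PAF = (0.051975 − 0.035077) / 0.051975 ≈ 0.3251

PAF ≈ 0.325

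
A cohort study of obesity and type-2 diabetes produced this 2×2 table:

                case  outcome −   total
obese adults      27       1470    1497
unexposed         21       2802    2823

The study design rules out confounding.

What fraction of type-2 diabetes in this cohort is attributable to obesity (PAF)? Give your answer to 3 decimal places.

PAF ≈ 0.330

p₁ = P(outcome | exposed) = 27/1497 = 0.018036
p₀ = P(outcome | unexposed) = 21/2823 = 0.0074389
Exposure prevalence π = 1497/4320 = 0.34653; overall risk P(Y=1) = 0.011111.
Under exogeneity, PAF = [P(Y=1) − p₀]/P(Y=1).
PAF = (0.011111 − 0.0074389) / 0.011111 ≈ 0.3305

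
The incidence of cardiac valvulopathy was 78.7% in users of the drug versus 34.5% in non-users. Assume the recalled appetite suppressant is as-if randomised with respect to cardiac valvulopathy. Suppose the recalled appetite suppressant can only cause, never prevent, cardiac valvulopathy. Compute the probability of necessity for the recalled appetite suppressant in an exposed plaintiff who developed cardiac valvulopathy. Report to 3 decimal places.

PN ≈ 0.562

p₁ = 0.787, p₀ = 0.345.
Under exogeneity and monotonicity, PN = (p₁ − p₀) / p₁.
PN = (0.787 − 0.345) / 0.787 = 0.442 / 0.787 ≈ 0.5616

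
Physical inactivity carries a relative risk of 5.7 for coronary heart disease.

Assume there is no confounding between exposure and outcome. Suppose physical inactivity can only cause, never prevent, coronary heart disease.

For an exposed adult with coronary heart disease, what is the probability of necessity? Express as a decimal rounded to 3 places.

PN ≈ 0.825

Under exogeneity and monotonicity, PN = (RR − 1) / RR = 1 − 1/RR.
PN = (5.7 − 1) / 5.7 = 4.7 / 5.7 ≈ 0.8246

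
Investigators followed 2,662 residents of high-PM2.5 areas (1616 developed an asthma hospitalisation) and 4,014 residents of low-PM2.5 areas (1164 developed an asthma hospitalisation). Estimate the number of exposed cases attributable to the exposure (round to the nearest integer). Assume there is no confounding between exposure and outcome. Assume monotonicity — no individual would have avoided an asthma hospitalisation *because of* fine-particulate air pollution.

p₁ = P(outcome | exposed) = 1616/2662 = 0.60706
p₀ = P(outcome | unexposed) = 1164/4014 = 0.28999
PN = (p₁ − p₀)/p₁ = (0.60706 − 0.28999) / 0.60706 ≈ 0.52231.
Attributable cases ≈ PN × (exposed cases) = 0.52231 × 1616 ≈ 844.06.

about 844 cases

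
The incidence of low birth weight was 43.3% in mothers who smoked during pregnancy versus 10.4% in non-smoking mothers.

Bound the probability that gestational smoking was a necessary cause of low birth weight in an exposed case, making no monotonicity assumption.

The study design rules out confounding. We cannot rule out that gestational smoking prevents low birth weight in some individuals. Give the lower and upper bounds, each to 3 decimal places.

0.760 ≤ PN ≤ 1.000

p₁ = 0.433, p₀ = 0.104.
Under exogeneity alone the bounds on PN are max{0,(p₁−p₀)/p₁} ≤ PN ≤ min{1,(1−p₀)/p₁}.
  lower = (p₁ − p₀)/p₁ = 0.329 / 0.433 ≈ 0.7598
  upper = min{1, (1 − p₀)/p₁} = 0.896 / 0.433 ≈ 2.0693 → capped at 1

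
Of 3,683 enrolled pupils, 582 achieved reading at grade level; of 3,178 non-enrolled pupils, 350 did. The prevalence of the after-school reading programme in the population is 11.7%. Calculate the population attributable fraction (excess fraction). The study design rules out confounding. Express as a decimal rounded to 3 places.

p₁ = P(outcome | exposed) = 582/3683 = 0.15802
p₀ = P(outcome | unexposed) = 350/3178 = 0.11013
Overall risk P(Y=1) = π·p₁ + (1−π)·p₀ = 0.117×0.15802 + 0.883×0.11013 = 0.11574.
Under exogeneity, PAF = [P(Y=1) − p₀] / P(Y=1).
PAF = (0.11574 − 0.11013) / 0.11574 ≈ 0.0484

PAF ≈ 0.048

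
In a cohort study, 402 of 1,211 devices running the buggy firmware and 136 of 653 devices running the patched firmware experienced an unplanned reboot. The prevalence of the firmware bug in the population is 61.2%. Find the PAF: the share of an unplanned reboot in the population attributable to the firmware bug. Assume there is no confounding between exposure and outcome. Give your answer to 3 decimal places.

PAF ≈ 0.267

p₁ = P(outcome | exposed) = 402/1211 = 0.33196
p₀ = P(outcome | unexposed) = 136/653 = 0.20827
Overall risk P(Y=1) = π·p₁ + (1−π)·p₀ = 0.612×0.33196 + 0.388×0.20827 = 0.28397.
Under exogeneity, PAF = [P(Y=1) − p₀] / P(Y=1).
PAF = (0.28397 − 0.20827) / 0.28397 ≈ 0.2666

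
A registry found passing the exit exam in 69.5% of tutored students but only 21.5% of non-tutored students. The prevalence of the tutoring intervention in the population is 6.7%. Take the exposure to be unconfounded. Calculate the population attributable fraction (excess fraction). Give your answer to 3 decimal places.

PAF ≈ 0.130

p₁ = 0.695, p₀ = 0.215.
Overall risk P(Y=1) = π·p₁ + (1−π)·p₀ = 0.067×0.695 + 0.933×0.215 = 0.24716.
Under exogeneity, PAF = [P(Y=1) − p₀] / P(Y=1).
PAF = (0.24716 − 0.215) / 0.24716 ≈ 0.1301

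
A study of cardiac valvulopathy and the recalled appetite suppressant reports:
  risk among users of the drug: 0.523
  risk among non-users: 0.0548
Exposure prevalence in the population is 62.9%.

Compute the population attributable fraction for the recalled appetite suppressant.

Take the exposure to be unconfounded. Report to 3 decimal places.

PAF ≈ 0.843

Let p₁ = 0.523, p₀ = 0.0548.
Overall risk P(Y=1) = π·p₁ + (1−π)·p₀ = 0.629×0.523 + 0.371×0.0548 = 0.3493.
Under exogeneity, PAF = [P(Y=1) − p₀] / P(Y=1).
PAF = (0.3493 − 0.0548) / 0.3493 ≈ 0.8431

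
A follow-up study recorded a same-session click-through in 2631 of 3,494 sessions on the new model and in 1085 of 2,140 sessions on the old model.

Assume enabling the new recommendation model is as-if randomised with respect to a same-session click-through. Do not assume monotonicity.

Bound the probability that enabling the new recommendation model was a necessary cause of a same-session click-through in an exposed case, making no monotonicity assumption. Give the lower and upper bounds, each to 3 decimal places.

p₁ = P(outcome | exposed) = 2631/3494 = 0.75301
p₀ = P(outcome | unexposed) = 1085/2140 = 0.50701
Under exogeneity alone the bounds on PN are max{0,(p₁−p₀)/p₁} ≤ PN ≤ min{1,(1−p₀)/p₁}.
  lower = (p₁ − p₀)/p₁ = 0.246 / 0.75301 ≈ 0.3267
  upper = min{1, (1 − p₀)/p₁} = 0.49299 / 0.75301 ≈ 0.6547

0.327 ≤ PN ≤ 0.655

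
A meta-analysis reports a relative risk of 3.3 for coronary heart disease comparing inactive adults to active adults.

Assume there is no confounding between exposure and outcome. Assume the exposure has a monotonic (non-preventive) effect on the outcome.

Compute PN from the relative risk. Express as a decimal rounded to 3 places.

Under exogeneity and monotonicity, PN = (RR − 1) / RR = 1 − 1/RR.
PN = (3.3 − 1) / 3.3 = 2.3 / 3.3 ≈ 0.6970

PN ≈ 0.697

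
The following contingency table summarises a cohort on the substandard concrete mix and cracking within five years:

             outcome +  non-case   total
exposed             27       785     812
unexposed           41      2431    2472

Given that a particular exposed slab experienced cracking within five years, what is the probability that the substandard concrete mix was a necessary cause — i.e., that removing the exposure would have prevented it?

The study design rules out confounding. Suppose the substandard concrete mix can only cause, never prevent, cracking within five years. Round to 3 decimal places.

p₁ = P(outcome | exposed) = 27/812 = 0.033251
p₀ = P(outcome | unexposed) = 41/2472 = 0.016586
Under exogeneity and monotonicity, PN = (p₁ − p₀)/p₁.
PN = (0.033251 − 0.016586) / 0.033251 ≈ 0.5012

PN ≈ 0.501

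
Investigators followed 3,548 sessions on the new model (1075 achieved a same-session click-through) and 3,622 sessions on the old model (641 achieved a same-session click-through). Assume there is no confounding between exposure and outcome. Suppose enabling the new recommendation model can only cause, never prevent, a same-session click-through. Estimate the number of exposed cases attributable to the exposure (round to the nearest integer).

p₁ = P(outcome | exposed) = 1075/3548 = 0.30299
p₀ = P(outcome | unexposed) = 641/3622 = 0.17697
PN = (p₁ − p₀)/p₁ = (0.30299 − 0.17697) / 0.30299 ≈ 0.41590.
Attributable cases ≈ PN × (exposed cases) = 0.41590 × 1075 ≈ 447.10.

about 447 cases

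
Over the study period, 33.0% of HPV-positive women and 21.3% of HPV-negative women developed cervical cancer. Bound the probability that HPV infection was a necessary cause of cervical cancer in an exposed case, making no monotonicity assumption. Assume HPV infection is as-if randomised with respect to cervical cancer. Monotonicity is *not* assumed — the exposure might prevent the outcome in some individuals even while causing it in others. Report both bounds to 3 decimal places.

p₁ = 0.33, p₀ = 0.213.
Under exogeneity alone the bounds on PN are max{0,(p₁−p₀)/p₁} ≤ PN ≤ min{1,(1−p₀)/p₁}.
  lower = (p₁ − p₀)/p₁ = 0.117 / 0.33 ≈ 0.3545
  upper = min{1, (1 − p₀)/p₁} = 0.787 / 0.33 ≈ 2.3848 → capped at 1

0.355 ≤ PN ≤ 1.000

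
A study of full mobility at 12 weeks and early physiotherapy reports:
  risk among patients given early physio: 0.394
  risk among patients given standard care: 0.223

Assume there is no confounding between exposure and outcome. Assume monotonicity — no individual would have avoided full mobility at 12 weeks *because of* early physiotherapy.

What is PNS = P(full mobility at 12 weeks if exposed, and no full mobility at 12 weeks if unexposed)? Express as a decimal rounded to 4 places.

Let p₁ = 0.394, p₀ = 0.223.
Under exogeneity and monotonicity, PNS = p₁ − p₀.
PNS = 0.394 − 0.223 = 0.171

PNS ≈ 0.1710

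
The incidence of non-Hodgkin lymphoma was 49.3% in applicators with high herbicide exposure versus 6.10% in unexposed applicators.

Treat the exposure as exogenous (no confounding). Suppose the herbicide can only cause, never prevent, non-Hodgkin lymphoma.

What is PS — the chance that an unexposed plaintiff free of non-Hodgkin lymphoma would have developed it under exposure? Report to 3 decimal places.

PS ≈ 0.460

p₁ = 0.493, p₀ = 0.061.
Under exogeneity and monotonicity, PS = (p₁ − p₀) / (1 − p₀).
PS = (0.493 − 0.061) / (1 − 0.061) = 0.432 / 0.939 ≈ 0.4601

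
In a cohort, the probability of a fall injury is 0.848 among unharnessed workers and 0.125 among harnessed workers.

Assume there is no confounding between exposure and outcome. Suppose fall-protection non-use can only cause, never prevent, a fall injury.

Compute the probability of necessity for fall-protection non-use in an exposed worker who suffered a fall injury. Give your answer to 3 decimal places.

PN ≈ 0.853

Let p₁ = 0.848, p₀ = 0.125.
Under exogeneity and monotonicity, PN = (p₁ − p₀) / p₁.
PN = (0.848 − 0.125) / 0.848 = 0.723 / 0.848 ≈ 0.8526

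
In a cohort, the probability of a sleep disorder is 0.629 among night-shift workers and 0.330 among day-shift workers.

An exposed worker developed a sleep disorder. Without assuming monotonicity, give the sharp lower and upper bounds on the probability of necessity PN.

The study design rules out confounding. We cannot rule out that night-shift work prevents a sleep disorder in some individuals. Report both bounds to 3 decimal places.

Let p₁ = 0.629, p₀ = 0.33.
Under exogeneity alone the bounds on PN are max{0,(p₁−p₀)/p₁} ≤ PN ≤ min{1,(1−p₀)/p₁}.
  lower = (p₁ − p₀)/p₁ = 0.299 / 0.629 ≈ 0.4754
  upper = min{1, (1 − p₀)/p₁} = 0.67 / 0.629 ≈ 1.0652 → capped at 1

0.475 ≤ PN ≤ 1.000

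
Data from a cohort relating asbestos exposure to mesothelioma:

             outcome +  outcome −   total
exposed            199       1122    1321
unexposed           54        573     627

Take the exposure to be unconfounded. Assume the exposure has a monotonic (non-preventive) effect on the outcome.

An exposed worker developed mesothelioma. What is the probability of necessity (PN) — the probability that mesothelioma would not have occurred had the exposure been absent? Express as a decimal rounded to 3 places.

p₁ = P(outcome | exposed) = 199/1321 = 0.15064
p₀ = P(outcome | unexposed) = 54/627 = 0.086124
Under exogeneity and monotonicity, PN = (p₁ − p₀) / p₁.
PN = (0.15064 − 0.086124) / 0.15064 = 0.064519 / 0.15064 ≈ 0.4283

PN ≈ 0.428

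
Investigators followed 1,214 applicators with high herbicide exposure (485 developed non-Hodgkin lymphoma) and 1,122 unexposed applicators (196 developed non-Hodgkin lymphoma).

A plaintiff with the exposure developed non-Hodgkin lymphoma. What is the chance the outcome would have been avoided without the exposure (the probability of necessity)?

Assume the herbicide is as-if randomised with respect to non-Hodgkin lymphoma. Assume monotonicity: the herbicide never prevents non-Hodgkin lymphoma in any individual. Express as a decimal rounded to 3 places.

p₁ = P(outcome | exposed) = 485/1214 = 0.39951
p₀ = P(outcome | unexposed) = 196/1122 = 0.17469
Under exogeneity and monotonicity, PN = (p₁ − p₀) / p₁.
PN = (0.39951 − 0.17469) / 0.39951 = 0.22482 / 0.39951 ≈ 0.5627

PN ≈ 0.563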